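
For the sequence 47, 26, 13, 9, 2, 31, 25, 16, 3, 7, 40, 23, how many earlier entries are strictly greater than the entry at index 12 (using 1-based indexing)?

The element at index 12 is 23.
Elements before it: 47, 26, 13, 9, 2, 31, 25, 16, 3, 7, 40
Those larger than 23: 47, 26, 31, 25, 40

5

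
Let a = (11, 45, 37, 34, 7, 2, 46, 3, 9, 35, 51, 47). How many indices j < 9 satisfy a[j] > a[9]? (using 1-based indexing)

5

The element at index 9 is 9.
Elements before it: 11, 45, 37, 34, 7, 2, 46, 3
Those larger than 9: 11, 45, 37, 34, 46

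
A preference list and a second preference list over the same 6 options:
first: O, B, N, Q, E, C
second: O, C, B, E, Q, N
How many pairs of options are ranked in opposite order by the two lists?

7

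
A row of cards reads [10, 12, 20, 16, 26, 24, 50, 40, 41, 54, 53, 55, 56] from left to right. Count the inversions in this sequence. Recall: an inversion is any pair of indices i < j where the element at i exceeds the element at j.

5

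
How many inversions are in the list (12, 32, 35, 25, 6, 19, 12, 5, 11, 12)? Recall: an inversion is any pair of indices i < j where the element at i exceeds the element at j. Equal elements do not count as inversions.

30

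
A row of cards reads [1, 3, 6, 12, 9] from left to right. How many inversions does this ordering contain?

Inversions: 1

Sweep left to right; for each value list the smaller values that follow it:
1 → none → 0
3 → none → 0
6 → none → 0
12 → 9 → 1
9 → none → 0
Sum: 0 + 0 + 0 + 1 + 0 = 1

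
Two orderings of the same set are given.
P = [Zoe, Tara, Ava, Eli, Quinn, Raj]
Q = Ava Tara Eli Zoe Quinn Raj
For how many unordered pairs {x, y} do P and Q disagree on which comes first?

4

Assign each item its position (1..6) in the first ordering, then rewrite the second ordering as that position sequence:
positions: Zoe→1, Tara→2, Ava→3, Eli→4, Quinn→5, Raj→6
second ordering as positions: [3, 2, 4, 1, 5, 6]
Discordant pairs = inversions in this position sequence.
3: 2, 1 → 2
2: 1 → 1
4: 1 → 1
1: 0
5: 0
6: 0
Total: 2 + 1 + 1 + 0 + 0 + 0 = 4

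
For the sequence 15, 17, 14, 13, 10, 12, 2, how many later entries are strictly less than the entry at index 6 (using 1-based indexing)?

1

The element at index 6 is 12.
Elements after it: 2
Those smaller than 12: 2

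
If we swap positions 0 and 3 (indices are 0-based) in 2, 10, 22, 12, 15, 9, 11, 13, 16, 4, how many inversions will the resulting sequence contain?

Positions 0 and 3 hold 2 and 12; after swapping, the array is [12, 10, 22, 2, 15, 9, 11, 13, 16, 4].
Count, for each position, how many later elements it exceeds:
12 → 10, 2, 9, 11, 4 → 5
10 → 2, 9, 4 → 3
22 → 2, 15, 9, 11, 13, 16, 4 → 7
2 → none → 0
15 → 9, 11, 13, 4 → 4
9 → 4 → 1
11 → 4 → 1
13 → 4 → 1
16 → 4 → 1
4 → none → 0
Sum: 5 + 3 + 7 + 0 + 4 + 1 + 1 + 1 + 1 + 0 = 23

23 inversions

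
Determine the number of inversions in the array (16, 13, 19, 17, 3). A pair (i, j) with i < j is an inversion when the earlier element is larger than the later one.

6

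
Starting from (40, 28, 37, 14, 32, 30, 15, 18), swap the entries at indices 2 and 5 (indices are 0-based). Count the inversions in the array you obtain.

17

Positions 2 and 5 hold 37 and 30; after swapping, the array is [40, 28, 30, 14, 32, 37, 15, 18].
Sweep left to right; for each value list the smaller values that follow it:
40 → 28, 30, 14, 32, 37, 15, 18 → 7
28 → 14, 15, 18 → 3
30 → 14, 15, 18 → 3
14 → none → 0
32 → 15, 18 → 2
37 → 15, 18 → 2
15 → none → 0
18 → none → 0
Sum: 7 + 3 + 3 + 0 + 2 + 2 + 0 + 0 = 17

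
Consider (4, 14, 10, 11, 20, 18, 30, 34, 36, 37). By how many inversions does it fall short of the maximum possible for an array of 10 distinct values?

Maximum inversions for 10 distinct elements is C(10, 2) = 10·9/2 = 45.
Current inversions — for each element, count later smaller elements:
4: 0
14: 2
10: 0
11: 0
20: 1
18: 0
30: 0
34: 0
36: 0
37: 0
Current total: 0 + 2 + 0 + 0 + 1 + 0 + 0 + 0 + 0 + 0 = 3
Shortfall: 45 − 3 = 42

42 inversions short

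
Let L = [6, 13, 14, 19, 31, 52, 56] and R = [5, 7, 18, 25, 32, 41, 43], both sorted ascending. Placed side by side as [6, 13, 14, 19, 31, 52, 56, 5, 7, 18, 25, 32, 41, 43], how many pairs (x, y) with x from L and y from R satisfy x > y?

Split inversions: 26

For each element r of the right run, count left-run elements greater than r:
r = 5: 6, 13, 14, 19, 31, 52, 56 → 7
r = 7: 13, 14, 19, 31, 52, 56 → 6
r = 18: 19, 31, 52, 56 → 4
r = 25: 31, 52, 56 → 3
r = 32: 52, 56 → 2
r = 41: 52, 56 → 2
r = 43: 52, 56 → 2
Cross-inversions: 7 + 6 + 4 + 3 + 2 + 2 + 2 = 26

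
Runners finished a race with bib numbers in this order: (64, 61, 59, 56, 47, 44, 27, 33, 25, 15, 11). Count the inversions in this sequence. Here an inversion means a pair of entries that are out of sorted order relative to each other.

Count, for each position, how many later elements it exceeds:
64 → 61, 59, 56, 47, 44, 27, 33, 25, 15, 11 → 10
61 → 59, 56, 47, 44, 27, 33, 25, 15, 11 → 9
59 → 56, 47, 44, 27, 33, 25, 15, 11 → 8
56 → 47, 44, 27, 33, 25, 15, 11 → 7
47 → 44, 27, 33, 25, 15, 11 → 6
44 → 27, 33, 25, 15, 11 → 5
27 → 25, 15, 11 → 3
33 → 25, 15, 11 → 3
25 → 15, 11 → 2
15 → 11 → 1
11 → none → 0
Sum: 10 + 9 + 8 + 7 + 6 + 5 + 3 + 3 + 2 + 1 + 0 = 54

Inversions: 54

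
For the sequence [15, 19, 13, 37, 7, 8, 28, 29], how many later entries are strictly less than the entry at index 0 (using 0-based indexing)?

3

The element at index 0 is 15.
Elements after it: 19, 13, 37, 7, 8, 28, 29
Those smaller than 15: 13, 7, 8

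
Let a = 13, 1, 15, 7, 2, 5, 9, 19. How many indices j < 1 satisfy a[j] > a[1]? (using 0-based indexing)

1 such element

The element at index 1 is 1.
Elements before it: 13
Those larger than 1: 13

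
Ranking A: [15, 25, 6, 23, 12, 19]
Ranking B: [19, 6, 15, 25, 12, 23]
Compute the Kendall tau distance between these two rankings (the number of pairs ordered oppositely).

Assign each item its position (1..6) in the first ordering, then rewrite the second ordering as that position sequence:
positions: 15→1, 25→2, 6→3, 23→4, 12→5, 19→6
second ordering as positions: [6, 3, 1, 2, 5, 4]
Discordant pairs = inversions in this position sequence.
6: 3, 1, 2, 5, 4 → 5
3: 1, 2 → 2
1: 0
2: 0
5: 4 → 1
4: 0
Total: 5 + 2 + 0 + 0 + 1 + 0 = 8

Discordant pairs: 8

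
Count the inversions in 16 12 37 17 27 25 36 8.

13

Element-by-element contributions:
16: 2
12: 1
37: 5
17: 1
27: 2
25: 1
36: 1
8: 0
Sum: 2 + 1 + 5 + 1 + 2 + 1 + 1 + 0 = 13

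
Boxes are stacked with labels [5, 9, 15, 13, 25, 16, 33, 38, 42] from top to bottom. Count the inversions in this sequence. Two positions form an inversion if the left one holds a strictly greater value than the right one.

2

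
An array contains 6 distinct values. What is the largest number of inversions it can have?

A reversed (strictly descending) arrangement makes every pair an inversion, giving C(6, 2) inversions.
C(6, 2) = 6·5/2 = 15

Inversions: 15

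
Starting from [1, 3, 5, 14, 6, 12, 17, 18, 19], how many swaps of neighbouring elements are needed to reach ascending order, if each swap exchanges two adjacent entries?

2

Minimum adjacent swaps = number of inversions (each swap of adjacent out-of-order elements removes one inversion and no swap can remove more).
Count inversions — for each element, later elements that are smaller:
1: none → 0
3: none → 0
5: none → 0
14: 6, 12 → 2
6: none → 0
12: none → 0
17: none → 0
18: none → 0
19: none → 0
Total inversions: 0 + 0 + 0 + 2 + 0 + 0 + 0 + 0 + 0 = 2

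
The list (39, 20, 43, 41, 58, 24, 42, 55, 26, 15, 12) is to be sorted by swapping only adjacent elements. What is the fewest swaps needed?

34

The minimum number of adjacent swaps to sort an array equals its inversion count, since every such swap removes exactly one inversion.
Count inversions — for each element, later elements that are smaller:
39: 20, 24, 26, 15, 12 → 5
20: 15, 12 → 2
43: 41, 24, 42, 26, 15, 12 → 6
41: 24, 26, 15, 12 → 4
58: 24, 42, 55, 26, 15, 12 → 6
24: 15, 12 → 2
42: 26, 15, 12 → 3
55: 26, 15, 12 → 3
26: 15, 12 → 2
15: 12 → 1
12: none → 0
Total inversions: 5 + 2 + 6 + 4 + 6 + 2 + 3 + 3 + 2 + 1 + 0 = 34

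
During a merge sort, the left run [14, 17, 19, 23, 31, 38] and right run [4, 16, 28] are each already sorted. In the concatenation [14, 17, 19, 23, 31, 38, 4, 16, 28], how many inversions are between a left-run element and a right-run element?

Count, for every r in R, how many entries of L exceed r:
r = 4: 14, 17, 19, 23, 31, 38 → 6
r = 16: 17, 19, 23, 31, 38 → 5
r = 28: 31, 38 → 2
Cross-inversions: 6 + 5 + 2 = 13

There are 13 cross-inversions.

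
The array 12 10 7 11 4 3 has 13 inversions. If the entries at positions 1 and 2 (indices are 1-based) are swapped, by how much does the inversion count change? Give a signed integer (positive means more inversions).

-1

Positions 1 and 2 hold 12 and 10; after swapping, the array is [10, 12, 7, 11, 4, 3].
Element-by-element contributions:
10 → 7, 4, 3 → 3
12 → 7, 11, 4, 3 → 4
7 → 4, 3 → 2
11 → 4, 3 → 2
4 → 3 → 1
3 → none → 0
Sum: 3 + 4 + 2 + 2 + 1 + 0 = 12
Change: 12 − 13 = -1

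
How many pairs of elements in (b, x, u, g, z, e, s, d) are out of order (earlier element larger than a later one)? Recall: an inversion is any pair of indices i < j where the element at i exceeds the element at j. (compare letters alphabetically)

16

For each element, count later entries that are smaller:
b: 0
x: 5
u: 4
g: 2
z: 3
e: 1
s: 1
d: 0
Sum: 0 + 5 + 4 + 2 + 3 + 1 + 1 + 0 = 16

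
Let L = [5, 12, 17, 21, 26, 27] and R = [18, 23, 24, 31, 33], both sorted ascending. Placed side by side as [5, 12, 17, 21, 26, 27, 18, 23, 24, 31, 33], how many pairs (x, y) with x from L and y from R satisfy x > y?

Count, for every r in R, how many entries of L exceed r:
r = 18: 21, 26, 27 → 3
r = 23: 26, 27 → 2
r = 24: 26, 27 → 2
r = 31: none → 0
r = 33: none → 0
Cross-inversions: 3 + 2 + 2 + 0 + 0 = 7

There are 7 cross-inversions.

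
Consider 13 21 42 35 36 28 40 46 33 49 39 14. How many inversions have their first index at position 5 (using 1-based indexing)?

3 such elements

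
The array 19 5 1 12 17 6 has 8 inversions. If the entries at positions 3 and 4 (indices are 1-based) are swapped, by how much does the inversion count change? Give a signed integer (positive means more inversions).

+1

Positions 3 and 4 hold 1 and 12; after swapping, the array is [19, 5, 12, 1, 17, 6].
For each element, count later entries that are smaller:
19: 5
5: 1
12: 2
1: 0
17: 1
6: 0
Sum: 5 + 1 + 2 + 0 + 1 + 0 = 9
Change: 9 − 8 = +1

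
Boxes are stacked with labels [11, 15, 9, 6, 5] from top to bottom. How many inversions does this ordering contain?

9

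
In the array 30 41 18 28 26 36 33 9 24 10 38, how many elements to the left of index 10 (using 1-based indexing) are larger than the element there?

8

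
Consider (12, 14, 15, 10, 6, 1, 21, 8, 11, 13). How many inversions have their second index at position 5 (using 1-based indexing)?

The element at index 5 is 6.
Elements before it: 12, 14, 15, 10
Those larger than 6: 12, 14, 15, 10

4 such elements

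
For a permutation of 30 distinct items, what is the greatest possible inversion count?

A reversed (strictly descending) arrangement makes every pair an inversion, giving C(30, 2) inversions.
C(30, 2) = 30·29/2 = 435

435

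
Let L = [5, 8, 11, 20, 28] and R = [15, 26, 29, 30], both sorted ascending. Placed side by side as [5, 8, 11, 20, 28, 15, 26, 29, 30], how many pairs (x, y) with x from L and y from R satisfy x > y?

Count, for every r in R, how many entries of L exceed r:
r = 15: 20, 28 → 2
r = 26: 28 → 1
r = 29: none → 0
r = 30: none → 0
Cross-inversions: 2 + 1 + 0 + 0 = 3

3 split inversions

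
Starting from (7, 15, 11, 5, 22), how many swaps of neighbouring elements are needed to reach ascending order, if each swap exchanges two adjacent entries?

4

The minimum number of adjacent swaps to sort an array equals its inversion count, since every such swap removes exactly one inversion.
Count inversions — for each element, later elements that are smaller:
7: 5 → 1
15: 11, 5 → 2
11: 5 → 1
5: none → 0
22: none → 0
Total inversions: 1 + 2 + 1 + 0 + 0 = 4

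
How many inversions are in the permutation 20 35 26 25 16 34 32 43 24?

16

Sweep left to right; for each value list the smaller values that follow it:
20: 1
35: 6
26: 3
25: 2
16: 0
34: 2
32: 1
43: 1
24: 0
Sum: 1 + 6 + 3 + 2 + 0 + 2 + 1 + 1 + 0 = 16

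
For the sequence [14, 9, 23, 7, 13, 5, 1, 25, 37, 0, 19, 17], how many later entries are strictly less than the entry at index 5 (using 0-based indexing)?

The element at index 5 is 5.
Elements after it: 1, 25, 37, 0, 19, 17
Those smaller than 5: 1, 0

2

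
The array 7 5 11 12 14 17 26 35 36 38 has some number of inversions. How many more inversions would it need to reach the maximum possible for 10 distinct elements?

44 inversions short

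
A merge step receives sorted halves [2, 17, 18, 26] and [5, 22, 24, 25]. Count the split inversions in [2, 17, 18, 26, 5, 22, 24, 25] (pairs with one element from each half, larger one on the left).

6 cross-inversions

For each element r of the right run, count left-run elements greater than r:
r = 5: 17, 18, 26 → 3
r = 22: 26 → 1
r = 24: 26 → 1
r = 25: 26 → 1
Cross-inversions: 3 + 1 + 1 + 1 = 6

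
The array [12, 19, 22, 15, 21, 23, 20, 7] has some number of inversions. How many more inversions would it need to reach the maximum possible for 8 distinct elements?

15 inversions short

Maximum inversions for 8 distinct elements is C(8, 2) = 8·7/2 = 28.
Current inversions — for each element, count later smaller elements:
12: 1
19: 2
22: 4
15: 1
21: 2
23: 2
20: 1
7: 0
Current total: 1 + 2 + 4 + 1 + 2 + 2 + 1 + 0 = 13
Shortfall: 28 − 13 = 15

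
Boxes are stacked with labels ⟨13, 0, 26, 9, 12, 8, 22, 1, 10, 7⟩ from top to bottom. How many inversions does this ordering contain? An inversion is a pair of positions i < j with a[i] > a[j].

For each element, count later entries that are smaller:
13: 7
0: 0
26: 7
9: 3
12: 4
8: 2
22: 3
1: 0
10: 1
7: 0
Sum: 7 + 0 + 7 + 3 + 4 + 2 + 3 + 0 + 1 + 0 = 27

27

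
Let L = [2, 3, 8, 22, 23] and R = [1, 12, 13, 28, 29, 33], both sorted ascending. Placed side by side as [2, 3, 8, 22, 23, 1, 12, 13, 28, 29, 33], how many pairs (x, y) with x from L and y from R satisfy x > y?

9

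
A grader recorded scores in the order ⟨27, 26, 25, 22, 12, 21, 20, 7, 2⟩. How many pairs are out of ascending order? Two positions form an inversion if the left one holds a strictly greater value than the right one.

For each element, count later entries that are smaller:
27 → 26, 25, 22, 12, 21, 20, 7, 2 → 8
26 → 25, 22, 12, 21, 20, 7, 2 → 7
25 → 22, 12, 21, 20, 7, 2 → 6
22 → 12, 21, 20, 7, 2 → 5
12 → 7, 2 → 2
21 → 20, 7, 2 → 3
20 → 7, 2 → 2
7 → 2 → 1
2 → none → 0
Sum: 8 + 7 + 6 + 5 + 2 + 3 + 2 + 1 + 0 = 34

34 out-of-order pairs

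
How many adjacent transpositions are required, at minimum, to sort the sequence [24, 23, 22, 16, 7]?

10 swaps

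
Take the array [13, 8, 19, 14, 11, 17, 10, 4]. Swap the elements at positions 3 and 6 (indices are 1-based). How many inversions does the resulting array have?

Positions 3 and 6 hold 19 and 17; after swapping, the array is [13, 8, 17, 14, 11, 19, 10, 4].
Count, for each position, how many later elements it exceeds:
13: 4
8: 1
17: 4
14: 3
11: 2
19: 2
10: 1
4: 0
Sum: 4 + 1 + 4 + 3 + 2 + 2 + 1 + 0 = 17

17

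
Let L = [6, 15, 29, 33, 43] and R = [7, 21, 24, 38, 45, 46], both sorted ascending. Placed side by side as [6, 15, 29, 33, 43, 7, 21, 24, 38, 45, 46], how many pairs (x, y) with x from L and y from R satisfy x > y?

Count, for every r in R, how many entries of L exceed r:
r = 7: 15, 29, 33, 43 → 4
r = 21: 29, 33, 43 → 3
r = 24: 29, 33, 43 → 3
r = 38: 43 → 1
r = 45: none → 0
r = 46: none → 0
Cross-inversions: 4 + 3 + 3 + 1 + 0 + 0 = 11

11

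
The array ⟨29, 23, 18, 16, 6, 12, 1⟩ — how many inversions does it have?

Inversions: 20

Sweep left to right; for each value list the smaller values that follow it:
29: 6
23: 5
18: 4
16: 3
6: 1
12: 1
1: 0
Sum: 6 + 5 + 4 + 3 + 1 + 1 + 0 = 20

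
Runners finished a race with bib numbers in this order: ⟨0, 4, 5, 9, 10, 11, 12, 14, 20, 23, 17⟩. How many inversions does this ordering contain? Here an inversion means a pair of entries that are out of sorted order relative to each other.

There are 2 inversions.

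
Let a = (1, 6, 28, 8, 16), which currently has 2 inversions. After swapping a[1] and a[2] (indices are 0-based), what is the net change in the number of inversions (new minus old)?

+1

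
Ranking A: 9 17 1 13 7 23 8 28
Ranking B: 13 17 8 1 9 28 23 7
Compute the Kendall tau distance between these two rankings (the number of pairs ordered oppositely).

There are 12 discordant pairs.

Assign each item its position (1..8) in the first ordering, then rewrite the second ordering as that position sequence:
positions: 9→1, 17→2, 1→3, 13→4, 7→5, 23→6, 8→7, 28→8
second ordering as positions: [4, 2, 7, 3, 1, 8, 6, 5]
Discordant pairs = inversions in this position sequence.
4: 2, 3, 1 → 3
2: 1 → 1
7: 3, 1, 6, 5 → 4
3: 1 → 1
1: 0
8: 6, 5 → 2
6: 5 → 1
5: 0
Total: 3 + 1 + 4 + 1 + 0 + 2 + 1 + 0 = 12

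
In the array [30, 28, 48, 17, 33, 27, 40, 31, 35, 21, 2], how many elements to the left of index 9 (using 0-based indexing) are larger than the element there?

8

The element at index 9 is 21.
Elements before it: 30, 28, 48, 17, 33, 27, 40, 31, 35
Those larger than 21: 30, 28, 48, 33, 27, 40, 31, 35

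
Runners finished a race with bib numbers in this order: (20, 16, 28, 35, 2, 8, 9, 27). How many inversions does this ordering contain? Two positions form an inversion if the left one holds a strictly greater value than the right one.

15

Count, for each position, how many later elements it exceeds:
20: 4
16: 3
28: 4
35: 4
2: 0
8: 0
9: 0
27: 0
Sum: 4 + 3 + 4 + 4 + 0 + 0 + 0 + 0 = 15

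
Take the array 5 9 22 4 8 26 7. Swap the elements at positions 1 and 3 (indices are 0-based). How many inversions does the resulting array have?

There are 8 inversions.

Positions 1 and 3 hold 9 and 4; after swapping, the array is [5, 4, 22, 9, 8, 26, 7].
For each element, count later entries that are smaller:
5: 1
4: 0
22: 3
9: 2
8: 1
26: 1
7: 0
Sum: 1 + 0 + 3 + 2 + 1 + 1 + 0 = 8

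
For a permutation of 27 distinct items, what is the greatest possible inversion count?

The maximum occurs when the array is in strictly decreasing order: every one of the C(27, 2) pairs is inverted.
C(27, 2) = 27·26/2 = 351

351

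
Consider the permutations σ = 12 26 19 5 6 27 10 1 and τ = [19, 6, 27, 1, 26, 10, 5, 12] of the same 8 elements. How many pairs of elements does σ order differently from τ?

There are 16 discordant pairs.

Assign each item its position (1..8) in the first ordering, then rewrite the second ordering as that position sequence:
positions: 12→1, 26→2, 19→3, 5→4, 6→5, 27→6, 10→7, 1→8
second ordering as positions: [3, 5, 6, 8, 2, 7, 4, 1]
Discordant pairs = inversions in this position sequence.
3: 2, 1 → 2
5: 2, 4, 1 → 3
6: 2, 4, 1 → 3
8: 2, 7, 4, 1 → 4
2: 1 → 1
7: 4, 1 → 2
4: 1 → 1
1: 0
Total: 2 + 3 + 3 + 4 + 1 + 2 + 1 + 0 = 16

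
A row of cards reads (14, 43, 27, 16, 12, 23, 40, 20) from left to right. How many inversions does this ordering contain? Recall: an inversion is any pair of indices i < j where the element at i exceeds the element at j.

Out-of-order pairs: 14

Count, for each position, how many later elements it exceeds:
14 → 12 → 1
43 → 27, 16, 12, 23, 40, 20 → 6
27 → 16, 12, 23, 20 → 4
16 → 12 → 1
12 → none → 0
23 → 20 → 1
40 → 20 → 1
20 → none → 0
Sum: 1 + 6 + 4 + 1 + 0 + 1 + 1 + 0 = 14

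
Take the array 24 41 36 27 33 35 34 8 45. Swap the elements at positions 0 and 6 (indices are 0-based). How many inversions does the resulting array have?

Positions 0 and 6 hold 24 and 34; after swapping, the array is [34, 41, 36, 27, 33, 35, 24, 8, 45].
Element-by-element contributions:
34 → 27, 33, 24, 8 → 4
41 → 36, 27, 33, 35, 24, 8 → 6
36 → 27, 33, 35, 24, 8 → 5
27 → 24, 8 → 2
33 → 24, 8 → 2
35 → 24, 8 → 2
24 → 8 → 1
8 → none → 0
45 → none → 0
Sum: 4 + 6 + 5 + 2 + 2 + 2 + 1 + 0 + 0 = 22

22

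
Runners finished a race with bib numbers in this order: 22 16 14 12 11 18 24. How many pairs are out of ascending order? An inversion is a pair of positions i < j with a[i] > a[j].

For each element, count later entries that are smaller:
22 → 16, 14, 12, 11, 18 → 5
16 → 14, 12, 11 → 3
14 → 12, 11 → 2
12 → 11 → 1
11 → none → 0
18 → none → 0
24 → none → 0
Sum: 5 + 3 + 2 + 1 + 0 + 0 + 0 = 11

11 inversions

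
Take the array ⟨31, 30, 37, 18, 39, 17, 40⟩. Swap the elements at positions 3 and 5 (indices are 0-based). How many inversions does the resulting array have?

8 inversions

Positions 3 and 5 hold 18 and 17; after swapping, the array is [31, 30, 37, 17, 39, 18, 40].
Element-by-element contributions:
31 → 30, 17, 18 → 3
30 → 17, 18 → 2
37 → 17, 18 → 2
17 → none → 0
39 → 18 → 1
18 → none → 0
40 → none → 0
Sum: 3 + 2 + 2 + 0 + 1 + 0 + 0 = 8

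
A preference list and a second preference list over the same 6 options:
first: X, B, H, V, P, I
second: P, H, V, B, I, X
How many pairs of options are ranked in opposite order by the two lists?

There are 10 pairs.

Assign each item its position (1..6) in the first ordering, then rewrite the second ordering as that position sequence:
positions: X→1, B→2, H→3, V→4, P→5, I→6
second ordering as positions: [5, 3, 4, 2, 6, 1]
Discordant pairs = inversions in this position sequence.
5: 3, 4, 2, 1 → 4
3: 2, 1 → 2
4: 2, 1 → 2
2: 1 → 1
6: 1 → 1
1: 0
Total: 4 + 2 + 2 + 1 + 1 + 0 = 10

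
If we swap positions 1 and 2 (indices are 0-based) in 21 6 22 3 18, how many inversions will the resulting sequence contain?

There are 7 inversions.

Positions 1 and 2 hold 6 and 22; after swapping, the array is [21, 22, 6, 3, 18].
For each element, count later entries that are smaller:
21: 3
22: 3
6: 1
3: 0
18: 0
Sum: 3 + 3 + 1 + 0 + 0 = 7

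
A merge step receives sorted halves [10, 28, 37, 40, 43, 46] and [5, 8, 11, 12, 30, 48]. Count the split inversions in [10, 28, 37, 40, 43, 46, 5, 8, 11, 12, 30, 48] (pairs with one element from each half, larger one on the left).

There are 26 split inversions.

Count, for every r in R, how many entries of L exceed r:
r = 5: 10, 28, 37, 40, 43, 46 → 6
r = 8: 10, 28, 37, 40, 43, 46 → 6
r = 11: 28, 37, 40, 43, 46 → 5
r = 12: 28, 37, 40, 43, 46 → 5
r = 30: 37, 40, 43, 46 → 4
r = 48: none → 0
Cross-inversions: 6 + 6 + 5 + 5 + 4 + 0 = 26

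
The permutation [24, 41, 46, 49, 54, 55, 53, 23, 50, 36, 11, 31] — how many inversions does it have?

37 out-of-order pairs

For each element, count later entries that are smaller:
24: 2
41: 4
46: 4
49: 4
54: 6
55: 6
53: 5
23: 1
50: 3
36: 2
11: 0
31: 0
Sum: 2 + 4 + 4 + 4 + 6 + 6 + 5 + 1 + 3 + 2 + 0 + 0 = 37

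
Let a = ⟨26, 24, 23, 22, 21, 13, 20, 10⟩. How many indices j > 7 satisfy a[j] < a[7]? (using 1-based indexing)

1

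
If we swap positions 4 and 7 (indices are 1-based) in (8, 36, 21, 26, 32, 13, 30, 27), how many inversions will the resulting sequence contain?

13

Positions 4 and 7 hold 26 and 30; after swapping, the array is [8, 36, 21, 30, 32, 13, 26, 27].
Element-by-element contributions:
8 → none → 0
36 → 21, 30, 32, 13, 26, 27 → 6
21 → 13 → 1
30 → 13, 26, 27 → 3
32 → 13, 26, 27 → 3
13 → none → 0
26 → none → 0
27 → none → 0
Sum: 0 + 6 + 1 + 3 + 3 + 0 + 0 + 0 = 13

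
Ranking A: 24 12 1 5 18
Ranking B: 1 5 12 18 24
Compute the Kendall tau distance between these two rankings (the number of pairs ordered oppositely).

6 discordant pairs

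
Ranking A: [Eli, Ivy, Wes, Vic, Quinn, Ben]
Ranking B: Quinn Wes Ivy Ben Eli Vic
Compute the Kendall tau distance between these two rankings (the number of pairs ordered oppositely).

9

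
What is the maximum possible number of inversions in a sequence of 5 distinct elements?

10

A reversed (strictly descending) arrangement makes every pair an inversion, giving C(5, 2) inversions.
C(5, 2) = 5·4/2 = 10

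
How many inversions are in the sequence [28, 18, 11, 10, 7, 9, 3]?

20

Count, for each position, how many later elements it exceeds:
28 → 18, 11, 10, 7, 9, 3 → 6
18 → 11, 10, 7, 9, 3 → 5
11 → 10, 7, 9, 3 → 4
10 → 7, 9, 3 → 3
7 → 3 → 1
9 → 3 → 1
3 → none → 0
Sum: 6 + 5 + 4 + 3 + 1 + 1 + 0 = 20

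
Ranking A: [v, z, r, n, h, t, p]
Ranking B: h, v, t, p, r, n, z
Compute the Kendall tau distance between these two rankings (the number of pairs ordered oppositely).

12

Assign each item its position (1..7) in the first ordering, then rewrite the second ordering as that position sequence:
positions: v→1, z→2, r→3, n→4, h→5, t→6, p→7
second ordering as positions: [5, 1, 6, 7, 3, 4, 2]
Discordant pairs = inversions in this position sequence.
5: 1, 3, 4, 2 → 4
1: 0
6: 3, 4, 2 → 3
7: 3, 4, 2 → 3
3: 2 → 1
4: 2 → 1
2: 0
Total: 4 + 0 + 3 + 3 + 1 + 1 + 0 = 12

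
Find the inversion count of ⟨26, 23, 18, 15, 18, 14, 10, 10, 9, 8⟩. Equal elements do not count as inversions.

Count, for each position, how many later elements it exceeds:
26 → 23, 18, 15, 18, 14, 10, 10, 9, 8 → 9
23 → 18, 15, 18, 14, 10, 10, 9, 8 → 8
18 → 15, 14, 10, 10, 9, 8 → 6
15 → 14, 10, 10, 9, 8 → 5
18 → 14, 10, 10, 9, 8 → 5
14 → 10, 10, 9, 8 → 4
10 → 9, 8 → 2
10 → 9, 8 → 2
9 → 8 → 1
8 → none → 0
Sum: 9 + 8 + 6 + 5 + 5 + 4 + 2 + 2 + 1 + 0 = 42

42 inversions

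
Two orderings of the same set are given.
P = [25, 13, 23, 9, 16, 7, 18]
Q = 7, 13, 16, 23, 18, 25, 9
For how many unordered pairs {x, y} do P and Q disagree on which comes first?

12 disagreeing pairs

Assign each item its position (1..7) in the first ordering, then rewrite the second ordering as that position sequence:
positions: 25→1, 13→2, 23→3, 9→4, 16→5, 7→6, 18→7
second ordering as positions: [6, 2, 5, 3, 7, 1, 4]
Discordant pairs = inversions in this position sequence.
6: 2, 5, 3, 1, 4 → 5
2: 1 → 1
5: 3, 1, 4 → 3
3: 1 → 1
7: 1, 4 → 2
1: 0
4: 0
Total: 5 + 1 + 3 + 1 + 2 + 0 + 0 = 12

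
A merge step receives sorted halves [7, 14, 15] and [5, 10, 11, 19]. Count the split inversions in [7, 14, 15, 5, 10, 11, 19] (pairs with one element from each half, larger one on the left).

7

Take each right-half value and tally the left-half values above it:
r = 5: 7, 14, 15 → 3
r = 10: 14, 15 → 2
r = 11: 14, 15 → 2
r = 19: none → 0
Cross-inversions: 3 + 2 + 2 + 0 = 7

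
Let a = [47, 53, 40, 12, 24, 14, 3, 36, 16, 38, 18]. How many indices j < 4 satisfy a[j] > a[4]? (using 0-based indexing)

3

The element at index 4 is 24.
Elements before it: 47, 53, 40, 12
Those larger than 24: 47, 53, 40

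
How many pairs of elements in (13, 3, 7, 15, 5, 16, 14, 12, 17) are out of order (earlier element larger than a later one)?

11

Sweep left to right; for each value list the smaller values that follow it:
13 → 3, 7, 5, 12 → 4
3 → none → 0
7 → 5 → 1
15 → 5, 14, 12 → 3
5 → none → 0
16 → 14, 12 → 2
14 → 12 → 1
12 → none → 0
17 → none → 0
Sum: 4 + 0 + 1 + 3 + 0 + 2 + 1 + 0 + 0 = 11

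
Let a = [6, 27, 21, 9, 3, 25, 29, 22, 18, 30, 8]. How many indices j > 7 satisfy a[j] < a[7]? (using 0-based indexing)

The element at index 7 is 22.
Elements after it: 18, 30, 8
Those smaller than 22: 18, 8

2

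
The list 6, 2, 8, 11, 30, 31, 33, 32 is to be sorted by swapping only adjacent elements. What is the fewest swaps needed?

2 adjacent swaps

Each adjacent swap fixes exactly one inversion, so the minimum swap count equals the number of inversions.
Count inversions — for each element, later elements that are smaller:
6: 2 → 1
2: none → 0
8: none → 0
11: none → 0
30: none → 0
31: none → 0
33: 32 → 1
32: none → 0
Total inversions: 1 + 0 + 0 + 0 + 0 + 0 + 1 + 0 = 2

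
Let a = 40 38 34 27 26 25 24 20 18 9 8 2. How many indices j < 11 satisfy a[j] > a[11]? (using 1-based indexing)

The element at index 11 is 8.
Elements before it: 40, 38, 34, 27, 26, 25, 24, 20, 18, 9
Those larger than 8: 40, 38, 34, 27, 26, 25, 24, 20, 18, 9

10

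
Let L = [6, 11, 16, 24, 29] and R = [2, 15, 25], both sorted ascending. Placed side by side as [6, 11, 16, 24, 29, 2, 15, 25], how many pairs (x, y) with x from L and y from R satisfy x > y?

9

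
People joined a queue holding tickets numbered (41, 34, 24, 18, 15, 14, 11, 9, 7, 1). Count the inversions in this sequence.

For each element, count later entries that are smaller:
41: 9
34: 8
24: 7
18: 6
15: 5
14: 4
11: 3
9: 2
7: 1
1: 0
Sum: 9 + 8 + 7 + 6 + 5 + 4 + 3 + 2 + 1 + 0 = 45

Inversions: 45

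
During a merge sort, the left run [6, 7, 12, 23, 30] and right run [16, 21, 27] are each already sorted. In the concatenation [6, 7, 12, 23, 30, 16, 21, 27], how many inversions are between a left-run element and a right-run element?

5

Count, for every r in R, how many entries of L exceed r:
r = 16: 23, 30 → 2
r = 21: 23, 30 → 2
r = 27: 30 → 1
Cross-inversions: 2 + 2 + 1 = 5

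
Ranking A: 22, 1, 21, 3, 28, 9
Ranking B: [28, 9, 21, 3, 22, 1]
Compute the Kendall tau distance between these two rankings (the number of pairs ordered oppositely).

Discordant pairs: 12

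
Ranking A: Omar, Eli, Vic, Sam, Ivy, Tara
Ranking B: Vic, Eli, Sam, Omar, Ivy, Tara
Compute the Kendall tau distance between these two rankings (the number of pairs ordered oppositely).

4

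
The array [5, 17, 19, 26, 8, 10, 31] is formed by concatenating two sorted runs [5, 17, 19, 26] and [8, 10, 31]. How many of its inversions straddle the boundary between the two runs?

Take each right-half value and tally the left-half values above it:
r = 8: 17, 19, 26 → 3
r = 10: 17, 19, 26 → 3
r = 31: none → 0
Cross-inversions: 3 + 3 + 0 = 6

6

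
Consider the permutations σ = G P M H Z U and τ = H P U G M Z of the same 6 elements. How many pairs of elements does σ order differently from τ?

7

Assign each item its position (1..6) in the first ordering, then rewrite the second ordering as that position sequence:
positions: G→1, P→2, M→3, H→4, Z→5, U→6
second ordering as positions: [4, 2, 6, 1, 3, 5]
Discordant pairs = inversions in this position sequence.
4: 2, 1, 3 → 3
2: 1 → 1
6: 1, 3, 5 → 3
1: 0
3: 0
5: 0
Total: 3 + 1 + 3 + 0 + 0 + 0 = 7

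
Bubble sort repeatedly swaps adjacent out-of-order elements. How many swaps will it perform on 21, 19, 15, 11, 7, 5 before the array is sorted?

15

Each adjacent swap fixes exactly one inversion, so the minimum swap count equals the number of inversions.
Count inversions — for each element, later elements that are smaller:
21: 19, 15, 11, 7, 5 → 5
19: 15, 11, 7, 5 → 4
15: 11, 7, 5 → 3
11: 7, 5 → 2
7: 5 → 1
5: none → 0
Total inversions: 5 + 4 + 3 + 2 + 1 + 0 = 15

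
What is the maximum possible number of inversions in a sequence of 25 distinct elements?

The maximum occurs when the array is in strictly decreasing order: every one of the C(25, 2) pairs is inverted.
C(25, 2) = 25·24/2 = 300

300 inversions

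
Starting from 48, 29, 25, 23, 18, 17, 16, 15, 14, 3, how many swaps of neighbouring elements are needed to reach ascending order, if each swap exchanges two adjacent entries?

Minimum adjacent swaps = number of inversions (each swap of adjacent out-of-order elements removes one inversion and no swap can remove more).
Count inversions — for each element, later elements that are smaller:
48: 29, 25, 23, 18, 17, 16, 15, 14, 3 → 9
29: 25, 23, 18, 17, 16, 15, 14, 3 → 8
25: 23, 18, 17, 16, 15, 14, 3 → 7
23: 18, 17, 16, 15, 14, 3 → 6
18: 17, 16, 15, 14, 3 → 5
17: 16, 15, 14, 3 → 4
16: 15, 14, 3 → 3
15: 14, 3 → 2
14: 3 → 1
3: none → 0
Total inversions: 9 + 8 + 7 + 6 + 5 + 4 + 3 + 2 + 1 + 0 = 45

There are 45 swaps.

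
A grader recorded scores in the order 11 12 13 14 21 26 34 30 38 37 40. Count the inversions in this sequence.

Sweep left to right; for each value list the smaller values that follow it:
11: 0
12: 0
13: 0
14: 0
21: 0
26: 0
34: 1
30: 0
38: 1
37: 0
40: 0
Sum: 0 + 0 + 0 + 0 + 0 + 0 + 1 + 0 + 1 + 0 + 0 = 2

Out-of-order pairs: 2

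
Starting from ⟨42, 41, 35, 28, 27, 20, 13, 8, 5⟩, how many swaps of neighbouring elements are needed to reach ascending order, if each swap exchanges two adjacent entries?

The minimum number of adjacent swaps to sort an array equals its inversion count, since every such swap removes exactly one inversion.
Count inversions — for each element, later elements that are smaller:
42: 41, 35, 28, 27, 20, 13, 8, 5 → 8
41: 35, 28, 27, 20, 13, 8, 5 → 7
35: 28, 27, 20, 13, 8, 5 → 6
28: 27, 20, 13, 8, 5 → 5
27: 20, 13, 8, 5 → 4
20: 13, 8, 5 → 3
13: 8, 5 → 2
8: 5 → 1
5: none → 0
Total inversions: 8 + 7 + 6 + 5 + 4 + 3 + 2 + 1 + 0 = 36

There are 36 adjacent swaps.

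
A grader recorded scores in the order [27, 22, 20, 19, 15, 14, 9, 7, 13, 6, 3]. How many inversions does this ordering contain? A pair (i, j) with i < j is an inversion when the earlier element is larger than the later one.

53 out-of-order pairs

For each element, count later entries that are smaller:
27 → 22, 20, 19, 15, 14, 9, 7, 13, 6, 3 → 10
22 → 20, 19, 15, 14, 9, 7, 13, 6, 3 → 9
20 → 19, 15, 14, 9, 7, 13, 6, 3 → 8
19 → 15, 14, 9, 7, 13, 6, 3 → 7
15 → 14, 9, 7, 13, 6, 3 → 6
14 → 9, 7, 13, 6, 3 → 5
9 → 7, 6, 3 → 3
7 → 6, 3 → 2
13 → 6, 3 → 2
6 → 3 → 1
3 → none → 0
Sum: 10 + 9 + 8 + 7 + 6 + 5 + 3 + 2 + 2 + 1 + 0 = 53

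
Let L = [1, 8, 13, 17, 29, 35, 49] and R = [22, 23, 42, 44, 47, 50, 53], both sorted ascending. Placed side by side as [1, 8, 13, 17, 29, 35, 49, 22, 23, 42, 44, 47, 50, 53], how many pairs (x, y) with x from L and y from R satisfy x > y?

For each element r of the right run, count left-run elements greater than r:
r = 22: 29, 35, 49 → 3
r = 23: 29, 35, 49 → 3
r = 42: 49 → 1
r = 44: 49 → 1
r = 47: 49 → 1
r = 50: none → 0
r = 53: none → 0
Cross-inversions: 3 + 3 + 1 + 1 + 1 + 0 + 0 = 9

9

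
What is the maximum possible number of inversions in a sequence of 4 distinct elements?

6

The maximum occurs when the array is in strictly decreasing order: every one of the C(4, 2) pairs is inverted.
C(4, 2) = 4·3/2 = 6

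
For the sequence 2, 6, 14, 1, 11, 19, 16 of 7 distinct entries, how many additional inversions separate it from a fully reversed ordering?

Maximum inversions for 7 distinct elements is C(7, 2) = 7·6/2 = 21.
Current inversions — for each element, count later smaller elements:
2: 1
6: 1
14: 2
1: 0
11: 0
19: 1
16: 0
Current total: 1 + 1 + 2 + 0 + 0 + 1 + 0 = 5
Shortfall: 21 − 5 = 16

16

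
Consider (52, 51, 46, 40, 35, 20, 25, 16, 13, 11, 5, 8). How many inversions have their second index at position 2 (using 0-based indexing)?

2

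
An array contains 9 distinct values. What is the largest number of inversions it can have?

36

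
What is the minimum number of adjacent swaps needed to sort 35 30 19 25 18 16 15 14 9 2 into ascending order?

44 adjacent swaps

Minimum adjacent swaps = number of inversions (each swap of adjacent out-of-order elements removes one inversion and no swap can remove more).
Count inversions — for each element, later elements that are smaller:
35: 30, 19, 25, 18, 16, 15, 14, 9, 2 → 9
30: 19, 25, 18, 16, 15, 14, 9, 2 → 8
19: 18, 16, 15, 14, 9, 2 → 6
25: 18, 16, 15, 14, 9, 2 → 6
18: 16, 15, 14, 9, 2 → 5
16: 15, 14, 9, 2 → 4
15: 14, 9, 2 → 3
14: 9, 2 → 2
9: 2 → 1
2: none → 0
Total inversions: 9 + 8 + 6 + 6 + 5 + 4 + 3 + 2 + 1 + 0 = 44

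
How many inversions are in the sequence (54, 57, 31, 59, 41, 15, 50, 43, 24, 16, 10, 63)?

Out-of-order pairs: 42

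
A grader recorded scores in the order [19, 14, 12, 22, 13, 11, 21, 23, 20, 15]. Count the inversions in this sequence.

Count, for each position, how many later elements it exceeds:
19: 5
14: 3
12: 1
22: 5
13: 1
11: 0
21: 2
23: 2
20: 1
15: 0
Sum: 5 + 3 + 1 + 5 + 1 + 0 + 2 + 2 + 1 + 0 = 20

There are 20 out-of-order pairs.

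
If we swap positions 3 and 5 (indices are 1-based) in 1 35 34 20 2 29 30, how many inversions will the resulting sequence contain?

Positions 3 and 5 hold 34 and 2; after swapping, the array is [1, 35, 2, 20, 34, 29, 30].
Count, for each position, how many later elements it exceeds:
1 → none → 0
35 → 2, 20, 34, 29, 30 → 5
2 → none → 0
20 → none → 0
34 → 29, 30 → 2
29 → none → 0
30 → none → 0
Sum: 0 + 5 + 0 + 0 + 2 + 0 + 0 = 7

7 inversions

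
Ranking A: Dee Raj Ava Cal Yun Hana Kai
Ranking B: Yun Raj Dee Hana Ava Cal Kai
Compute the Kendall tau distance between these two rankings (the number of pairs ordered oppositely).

Assign each item its position (1..7) in the first ordering, then rewrite the second ordering as that position sequence:
positions: Dee→1, Raj→2, Ava→3, Cal→4, Yun→5, Hana→6, Kai→7
second ordering as positions: [5, 2, 1, 6, 3, 4, 7]
Discordant pairs = inversions in this position sequence.
5: 2, 1, 3, 4 → 4
2: 1 → 1
1: 0
6: 3, 4 → 2
3: 0
4: 0
7: 0
Total: 4 + 1 + 0 + 2 + 0 + 0 + 0 = 7

7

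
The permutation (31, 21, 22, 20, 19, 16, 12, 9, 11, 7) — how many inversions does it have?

There are 43 out-of-order pairs.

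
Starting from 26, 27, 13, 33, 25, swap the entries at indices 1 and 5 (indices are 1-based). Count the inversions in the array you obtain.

Inversions: 4

Positions 1 and 5 hold 26 and 25; after swapping, the array is [25, 27, 13, 33, 26].
Element-by-element contributions:
25 → 13 → 1
27 → 13, 26 → 2
13 → none → 0
33 → 26 → 1
26 → none → 0
Sum: 1 + 2 + 0 + 1 + 0 = 4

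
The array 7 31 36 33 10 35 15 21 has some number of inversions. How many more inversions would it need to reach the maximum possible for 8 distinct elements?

15 inversions short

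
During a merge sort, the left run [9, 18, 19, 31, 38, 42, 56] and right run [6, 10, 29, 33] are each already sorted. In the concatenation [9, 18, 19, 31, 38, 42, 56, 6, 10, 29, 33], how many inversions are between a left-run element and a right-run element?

20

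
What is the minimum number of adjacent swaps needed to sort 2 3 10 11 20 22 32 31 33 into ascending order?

1

The minimum number of adjacent swaps to sort an array equals its inversion count, since every such swap removes exactly one inversion.
Count inversions — for each element, later elements that are smaller:
2: none → 0
3: none → 0
10: none → 0
11: none → 0
20: none → 0
22: none → 0
32: 31 → 1
31: none → 0
33: none → 0
Total inversions: 0 + 0 + 0 + 0 + 0 + 0 + 1 + 0 + 0 = 1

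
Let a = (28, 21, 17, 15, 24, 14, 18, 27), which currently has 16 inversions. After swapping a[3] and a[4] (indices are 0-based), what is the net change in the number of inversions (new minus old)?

+1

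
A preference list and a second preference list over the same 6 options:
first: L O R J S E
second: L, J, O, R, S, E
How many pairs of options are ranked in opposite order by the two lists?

Assign each item its position (1..6) in the first ordering, then rewrite the second ordering as that position sequence:
positions: L→1, O→2, R→3, J→4, S→5, E→6
second ordering as positions: [1, 4, 2, 3, 5, 6]
Discordant pairs = inversions in this position sequence.
1: 0
4: 2, 3 → 2
2: 0
3: 0
5: 0
6: 0
Total: 0 + 2 + 0 + 0 + 0 + 0 = 2

2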